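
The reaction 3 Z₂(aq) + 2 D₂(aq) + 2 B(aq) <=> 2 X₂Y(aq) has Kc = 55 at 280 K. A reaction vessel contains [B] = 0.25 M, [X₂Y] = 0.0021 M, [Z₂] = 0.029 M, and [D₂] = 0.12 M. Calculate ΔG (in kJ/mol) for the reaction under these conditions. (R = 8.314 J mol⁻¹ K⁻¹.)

Qc = [X₂Y]² / ([Z₂]³·[D₂]²·[B]²) = (0.0021)² / ((0.029)³·(0.12)²·(0.25)²) = 201
ΔG = RT ln(Qc/Kc) = (8.314 J mol⁻¹ K⁻¹)(280 K) × ln(201/55)
   = (2.328 kJ/mol)(1.296) = 3.02 kJ/mol
ΔG > 0, so the forward reaction is non-spontaneous (proceeds in reverse).

ΔG = 3.02 kJ/mol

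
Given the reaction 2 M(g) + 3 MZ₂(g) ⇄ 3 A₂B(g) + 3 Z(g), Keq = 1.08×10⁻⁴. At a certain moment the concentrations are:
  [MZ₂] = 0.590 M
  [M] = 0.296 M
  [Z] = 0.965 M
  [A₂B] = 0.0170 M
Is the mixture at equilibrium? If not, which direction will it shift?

Q = [A₂B]³·[Z]³ / ([M]²·[MZ₂]³) = (0.0170)³·(0.965)³ / ((0.296)²·(0.590)³) = 2.45×10⁻⁴
Q = 2.45×10⁻⁴ > Keq = 1.08×10⁻⁴: net reverse reaction.

no; Q > K, reaction proceeds in reverse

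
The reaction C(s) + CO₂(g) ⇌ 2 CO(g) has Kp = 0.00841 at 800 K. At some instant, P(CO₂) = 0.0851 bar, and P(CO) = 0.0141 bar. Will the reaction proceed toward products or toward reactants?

(C is a pure solid — omitted from Qp.)
Qp = P(CO)² / P(CO₂) = (0.0141)² / (0.0851) = 0.00234
Qp = 0.00234 < Kp = 0.00841, so the forward reaction proceeds.

to the right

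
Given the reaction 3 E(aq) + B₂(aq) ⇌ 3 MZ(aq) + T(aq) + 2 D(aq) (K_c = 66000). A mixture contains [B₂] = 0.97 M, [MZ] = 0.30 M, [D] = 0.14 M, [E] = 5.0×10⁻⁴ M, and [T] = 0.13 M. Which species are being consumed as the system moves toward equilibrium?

Q_c = [MZ]³·[T]·[D]² / ([E]³·[B₂]) = (0.30)³·(0.13)·(0.14)² / ((5.0×10⁻⁴)³·(0.97)) = 5.7×10⁵
Q_c = 5.7×10⁵ > K_c = 66000: net reverse reaction.

MZ, T, D (products)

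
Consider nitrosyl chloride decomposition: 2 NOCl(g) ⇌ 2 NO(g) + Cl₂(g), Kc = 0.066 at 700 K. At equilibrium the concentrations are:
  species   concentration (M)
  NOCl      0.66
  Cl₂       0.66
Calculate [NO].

[NO] = 0.21 M

At equilibrium, Kc = [NO]²·[Cl₂] / [NOCl]² = 0.066.
([NO])²·(0.66) / (0.66)² = 0.066
[NO]² = 0.0436 ⇒ [NO] = 0.21 M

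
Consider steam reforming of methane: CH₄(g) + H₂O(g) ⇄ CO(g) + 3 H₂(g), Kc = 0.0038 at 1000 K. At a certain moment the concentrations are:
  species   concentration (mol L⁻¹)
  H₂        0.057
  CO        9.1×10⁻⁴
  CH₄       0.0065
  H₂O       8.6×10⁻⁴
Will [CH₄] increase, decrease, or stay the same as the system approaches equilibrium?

increase

Qc = [CO]·[H₂]³ / ([CH₄]·[H₂O]) = (9.1×10⁻⁴)·(0.057)³ / ((0.0065)·(8.6×10⁻⁴)) = 0.030
Qc = 0.030 > Kc = 0.0038: net reverse reaction.
CH₄ is a reactant, so it increases.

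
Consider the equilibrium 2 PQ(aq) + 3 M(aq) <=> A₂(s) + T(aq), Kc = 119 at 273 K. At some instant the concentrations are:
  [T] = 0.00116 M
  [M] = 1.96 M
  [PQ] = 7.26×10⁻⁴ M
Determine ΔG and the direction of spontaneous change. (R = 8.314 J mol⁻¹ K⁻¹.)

ΔG = 2.04 kJ/mol; the forward reaction is non-spontaneous

(A₂ is a pure solid — omitted from Qc.)
Qc = [T] / ([PQ]²·[M]³) = (0.00116) / ((7.26×10⁻⁴)²·(1.96)³) = 292
ΔG = RT ln(Qc/Kc) = (8.314 J mol⁻¹ K⁻¹)(273 K) × ln(292/119)
   = (2.270 kJ/mol)(0.8976) = 2.04 kJ/mol
ΔG > 0, so the forward reaction is non-spontaneous (proceeds in reverse).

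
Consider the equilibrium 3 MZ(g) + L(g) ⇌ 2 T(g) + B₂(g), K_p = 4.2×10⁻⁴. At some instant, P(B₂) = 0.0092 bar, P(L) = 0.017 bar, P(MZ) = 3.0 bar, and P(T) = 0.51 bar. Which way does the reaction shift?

reverse (toward reactants)

Q_p = P(T)²·P(B₂) / (P(MZ)³·P(L)) = (0.51)²·(0.0092) / ((3.0)³·(0.017)) = 0.0052
Q_p = 0.0052 > K_p = 4.2×10⁻⁴, so the reverse reaction proceeds.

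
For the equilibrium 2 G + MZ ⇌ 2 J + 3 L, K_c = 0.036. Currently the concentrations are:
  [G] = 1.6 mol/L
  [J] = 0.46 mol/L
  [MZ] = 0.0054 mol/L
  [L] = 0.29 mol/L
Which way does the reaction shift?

Q_c = [J]²·[L]³ / ([G]²·[MZ]) = (0.46)²·(0.29)³ / ((1.6)²·(0.0054)) = 0.37
Q_c = 0.37 > K_c = 0.036, so the reverse reaction proceeds.

toward reactants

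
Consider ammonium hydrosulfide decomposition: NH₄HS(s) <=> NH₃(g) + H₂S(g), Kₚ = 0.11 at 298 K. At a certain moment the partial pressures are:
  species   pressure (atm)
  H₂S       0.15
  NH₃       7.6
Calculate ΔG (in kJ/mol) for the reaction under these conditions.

ΔG = 5.79 kJ/mol

(NH₄HS is a pure solid — omitted from Qₚ.)
Qₚ = P(NH₃)·P(H₂S) = (7.6)·(0.15) = 1.14
ΔG = RT ln(Qₚ/Kₚ) = (8.314 J mol⁻¹ K⁻¹)(298 K) × ln(1.14/0.11)
   = (2.478 kJ/mol)(2.338) = 5.79 kJ/mol
ΔG > 0, so the forward reaction is non-spontaneous (proceeds in reverse).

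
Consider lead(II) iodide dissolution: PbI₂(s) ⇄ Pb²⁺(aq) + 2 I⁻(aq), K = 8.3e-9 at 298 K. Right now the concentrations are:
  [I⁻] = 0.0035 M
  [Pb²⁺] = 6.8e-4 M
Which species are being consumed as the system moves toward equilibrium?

none (at equilibrium)

(PbI₂ is a pure solid — omitted from Q.)
Q = [Pb²⁺]·[I⁻]² = (6.8e-4)·(0.0035)² = 8.3e-9
Q = 8.3e-9 = K; the system is at equilibrium.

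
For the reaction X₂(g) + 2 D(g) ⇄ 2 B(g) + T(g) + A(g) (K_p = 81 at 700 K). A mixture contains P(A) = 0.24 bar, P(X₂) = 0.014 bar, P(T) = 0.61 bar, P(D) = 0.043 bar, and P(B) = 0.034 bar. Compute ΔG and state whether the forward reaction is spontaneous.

ΔG = -14.6 kJ/mol; the forward reaction is spontaneous

Q_p = P(B)²·P(T)·P(A) / (P(X₂)·P(D)²) = (0.034)²·(0.61)·(0.24) / ((0.014)·(0.043)²) = 6.54
ΔG = RT ln(Q_p/K_p) = (8.314 J mol⁻¹ K⁻¹)(700 K) × ln(6.54/81)
   = (5.820 kJ/mol)(-2.517) = -14.6 kJ/mol
ΔG < 0, so the forward reaction is spontaneous (proceeds forward).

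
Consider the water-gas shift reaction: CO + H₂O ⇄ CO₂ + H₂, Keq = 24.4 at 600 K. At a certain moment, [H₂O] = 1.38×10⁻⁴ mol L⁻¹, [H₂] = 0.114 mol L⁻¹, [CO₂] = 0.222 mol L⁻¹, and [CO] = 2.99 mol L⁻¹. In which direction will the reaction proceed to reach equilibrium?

Q = [CO₂]·[H₂] / ([CO]·[H₂O]) = (0.222)·(0.114) / ((2.99)·(1.38×10⁻⁴)) = 61.3
Q = 61.3 > Keq = 24.4, so the reverse reaction proceeds.

reverse (toward reactants)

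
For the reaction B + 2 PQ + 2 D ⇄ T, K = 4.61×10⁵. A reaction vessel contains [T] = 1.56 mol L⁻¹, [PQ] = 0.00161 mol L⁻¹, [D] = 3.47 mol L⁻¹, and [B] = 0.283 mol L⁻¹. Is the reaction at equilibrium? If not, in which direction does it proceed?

in the forward direction

Q = [T] / ([B]·[PQ]²·[D]²) = (1.56) / ((0.283)·(0.00161)²·(3.47)²) = 1.77×10⁵
Q = 1.77×10⁵ < K = 4.61×10⁵, so the forward reaction proceeds.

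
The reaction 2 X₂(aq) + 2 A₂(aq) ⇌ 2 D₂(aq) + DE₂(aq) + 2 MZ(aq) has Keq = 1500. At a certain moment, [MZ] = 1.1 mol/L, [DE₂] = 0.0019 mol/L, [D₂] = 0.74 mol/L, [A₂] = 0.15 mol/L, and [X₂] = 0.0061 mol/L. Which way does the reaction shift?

at equilibrium

Q = [D₂]²·[DE₂]·[MZ]² / ([X₂]²·[A₂]²) = (0.74)²·(0.0019)·(1.1)² / ((0.0061)²·(0.15)²) = 1500
Q = 1500 = Keq, so the system is already at equilibrium.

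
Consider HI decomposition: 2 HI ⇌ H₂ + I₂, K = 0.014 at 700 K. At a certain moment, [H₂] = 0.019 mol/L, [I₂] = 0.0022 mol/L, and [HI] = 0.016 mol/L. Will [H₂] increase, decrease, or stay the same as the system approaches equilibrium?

Q = [H₂]·[I₂] / [HI]² = (0.019)·(0.0022) / (0.016)² = 0.16
Q = 0.16 > K = 0.014: net reverse reaction.
H₂ is a product, so it decreases.

decrease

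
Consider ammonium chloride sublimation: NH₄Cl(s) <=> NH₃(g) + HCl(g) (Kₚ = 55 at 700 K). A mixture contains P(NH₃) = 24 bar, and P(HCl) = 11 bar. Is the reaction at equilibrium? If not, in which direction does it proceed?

(NH₄Cl is a pure solid — omitted from Qₚ.)
Qₚ = P(NH₃)·P(HCl) = (24)·(11) = 260
Qₚ = 260 > Kₚ = 55, so the reverse reaction proceeds.

toward reactants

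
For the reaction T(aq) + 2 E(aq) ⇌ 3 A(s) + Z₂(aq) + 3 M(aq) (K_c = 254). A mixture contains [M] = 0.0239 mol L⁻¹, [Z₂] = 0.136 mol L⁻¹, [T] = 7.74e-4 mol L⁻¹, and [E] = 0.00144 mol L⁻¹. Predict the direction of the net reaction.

(A is a pure solid — omitted from Q_c.)
Q_c = [Z₂]·[M]³ / ([T]·[E]²) = (0.136)·(0.0239)³ / ((7.74e-4)·(0.00144)²) = 1160
Q_c = 1160 > K_c = 254, so the reverse reaction proceeds.

to the left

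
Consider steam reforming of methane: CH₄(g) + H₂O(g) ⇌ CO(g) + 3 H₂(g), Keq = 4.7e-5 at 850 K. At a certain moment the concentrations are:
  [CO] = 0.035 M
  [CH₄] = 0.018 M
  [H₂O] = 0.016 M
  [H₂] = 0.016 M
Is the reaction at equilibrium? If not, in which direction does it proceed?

to the left

Q = [CO]·[H₂]³ / ([CH₄]·[H₂O]) = (0.035)·(0.016)³ / ((0.018)·(0.016)) = 5.0e-4
Q = 5.0e-4 > Keq = 4.7e-5, so the reverse reaction proceeds.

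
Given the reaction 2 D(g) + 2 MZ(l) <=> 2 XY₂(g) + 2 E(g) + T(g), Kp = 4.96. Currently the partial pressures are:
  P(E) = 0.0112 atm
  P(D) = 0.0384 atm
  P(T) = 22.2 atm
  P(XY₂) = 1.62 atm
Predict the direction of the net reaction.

(MZ is a pure liquid — omitted from Qp.)
Qp = P(XY₂)²·P(E)²·P(T) / P(D)² = (1.62)²·(0.0112)²·(22.2) / (0.0384)² = 4.96
Qp = 4.96 = Kp, so the system is already at equilibrium.

neither direction; the system is at equilibrium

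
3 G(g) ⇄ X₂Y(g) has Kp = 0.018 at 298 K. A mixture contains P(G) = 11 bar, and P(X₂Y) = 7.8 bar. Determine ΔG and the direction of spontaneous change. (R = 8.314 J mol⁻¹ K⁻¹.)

ΔG = -2.78 kJ/mol; the forward reaction is spontaneous

Qp = P(X₂Y) / P(G)³ = (7.8) / (11)³ = 0.00586
ΔG = RT ln(Qp/Kp) = (8.314 J mol⁻¹ K⁻¹)(298 K) × ln(0.00586/0.018)
   = (2.478 kJ/mol)(-1.122) = -2.78 kJ/mol
ΔG < 0, so the forward reaction is spontaneous (proceeds forward).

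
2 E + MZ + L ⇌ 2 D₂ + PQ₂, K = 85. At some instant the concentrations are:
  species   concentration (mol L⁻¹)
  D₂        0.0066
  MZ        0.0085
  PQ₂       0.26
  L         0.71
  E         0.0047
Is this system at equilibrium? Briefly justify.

yes, at equilibrium

Q = [D₂]²·[PQ₂] / ([E]²·[MZ]·[L]) = (0.0066)²·(0.26) / ((0.0047)²·(0.0085)·(0.71)) = 85
Q = 85 = K; the system is at equilibrium.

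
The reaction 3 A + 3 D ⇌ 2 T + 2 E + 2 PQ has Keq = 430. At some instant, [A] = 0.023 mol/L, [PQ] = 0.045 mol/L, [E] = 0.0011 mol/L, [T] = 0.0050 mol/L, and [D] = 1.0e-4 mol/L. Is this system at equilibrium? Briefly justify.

Q = [T]²·[E]²·[PQ]² / ([A]³·[D]³) = (0.0050)²·(0.0011)²·(0.045)² / ((0.023)³·(1.0e-4)³) = 5000
Q = 5000 > Keq = 430: net reverse reaction.

no; Q > K, reaction proceeds in reverse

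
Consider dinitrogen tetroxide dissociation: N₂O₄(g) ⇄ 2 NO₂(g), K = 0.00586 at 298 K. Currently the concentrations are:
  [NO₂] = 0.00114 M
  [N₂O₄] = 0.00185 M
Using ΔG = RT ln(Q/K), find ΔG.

Q = [NO₂]² / [N₂O₄] = (0.00114)² / (0.00185) = 7.02×10⁻⁴
ΔG = RT ln(Q/K) = (8.314 J mol⁻¹ K⁻¹)(298 K) × ln(7.02×10⁻⁴/0.00586)
   = (2.478 kJ/mol)(-2.122) = -5.26 kJ/mol
ΔG < 0, so the forward reaction is spontaneous (proceeds forward).

ΔG = -5.26 kJ/mol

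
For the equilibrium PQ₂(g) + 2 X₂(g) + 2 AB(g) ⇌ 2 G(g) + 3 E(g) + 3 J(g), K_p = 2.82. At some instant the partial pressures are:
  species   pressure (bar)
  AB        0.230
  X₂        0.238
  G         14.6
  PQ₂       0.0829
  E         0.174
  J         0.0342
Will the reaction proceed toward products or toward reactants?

forward (toward products)

Q_p = P(G)²·P(E)³·P(J)³ / (P(PQ₂)·P(X₂)²·P(AB)²) = (14.6)²·(0.174)³·(0.0342)³ / ((0.0829)·(0.238)²·(0.230)²) = 0.181
Q_p = 0.181 < K_p = 2.82, so the forward reaction proceeds.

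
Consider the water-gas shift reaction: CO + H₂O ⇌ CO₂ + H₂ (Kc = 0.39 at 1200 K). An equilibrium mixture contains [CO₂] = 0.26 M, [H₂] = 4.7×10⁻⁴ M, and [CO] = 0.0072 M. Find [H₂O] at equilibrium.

[H₂O] = 0.044 M

At equilibrium, Kc = [CO₂]·[H₂] / ([CO]·[H₂O]) = 0.39.
(0.26)·(4.7×10⁻⁴) / ((0.0072)·([H₂O])) = 0.39
[H₂O] = 0.0435 = 0.044 M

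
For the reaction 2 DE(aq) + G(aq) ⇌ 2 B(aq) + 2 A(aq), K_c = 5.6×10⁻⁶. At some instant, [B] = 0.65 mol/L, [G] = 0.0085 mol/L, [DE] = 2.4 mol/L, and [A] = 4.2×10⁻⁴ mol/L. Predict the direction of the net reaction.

in the forward direction

Q_c = [B]²·[A]² / ([DE]²·[G]) = (0.65)²·(4.2×10⁻⁴)² / ((2.4)²·(0.0085)) = 1.5×10⁻⁶
Q_c = 1.5×10⁻⁶ < K_c = 5.6×10⁻⁶, so the forward reaction proceeds.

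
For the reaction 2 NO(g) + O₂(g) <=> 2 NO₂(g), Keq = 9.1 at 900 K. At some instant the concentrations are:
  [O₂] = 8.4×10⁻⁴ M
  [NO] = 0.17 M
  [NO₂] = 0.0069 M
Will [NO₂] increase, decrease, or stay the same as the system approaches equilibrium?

increase

Q = [NO₂]² / ([NO]²·[O₂]) = (0.0069)² / ((0.17)²·(8.4×10⁻⁴)) = 2.0
Q = 2.0 < Keq = 9.1: net forward reaction.
NO₂ is a product, so it increases.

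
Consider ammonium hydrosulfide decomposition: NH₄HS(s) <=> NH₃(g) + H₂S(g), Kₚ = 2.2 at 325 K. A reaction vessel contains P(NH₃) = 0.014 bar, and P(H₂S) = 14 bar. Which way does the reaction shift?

(NH₄HS is a pure solid — omitted from Qₚ.)
Qₚ = P(NH₃)·P(H₂S) = (0.014)·(14) = 0.20
Qₚ = 0.20 < Kₚ = 2.2, so the forward reaction proceeds.

toward products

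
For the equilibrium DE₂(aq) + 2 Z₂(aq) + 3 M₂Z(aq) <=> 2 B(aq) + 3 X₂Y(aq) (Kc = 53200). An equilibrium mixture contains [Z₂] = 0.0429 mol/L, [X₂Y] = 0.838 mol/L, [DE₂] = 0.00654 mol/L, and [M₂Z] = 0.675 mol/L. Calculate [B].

[B] = 0.578 mol/L

At equilibrium, Kc = [B]²·[X₂Y]³ / ([DE₂]·[Z₂]²·[M₂Z]³) = 53200.
([B])²·(0.838)³ / ((0.00654)·(0.0429)²·(0.675)³) = 53200
[B]² = 0.335 ⇒ [B] = 0.578 mol/L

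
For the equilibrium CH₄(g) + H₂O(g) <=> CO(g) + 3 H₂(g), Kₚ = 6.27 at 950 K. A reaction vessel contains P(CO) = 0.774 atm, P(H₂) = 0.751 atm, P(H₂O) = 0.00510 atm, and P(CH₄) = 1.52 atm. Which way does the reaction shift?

Qₚ = P(CO)·P(H₂)³ / (P(CH₄)·P(H₂O)) = (0.774)·(0.751)³ / ((1.52)·(0.00510)) = 42.3
Qₚ = 42.3 > Kₚ = 6.27, so the reverse reaction proceeds.

in the reverse direction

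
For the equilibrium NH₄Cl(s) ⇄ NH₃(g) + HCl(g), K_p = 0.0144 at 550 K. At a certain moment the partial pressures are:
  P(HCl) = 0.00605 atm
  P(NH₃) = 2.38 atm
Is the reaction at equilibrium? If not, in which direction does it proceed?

(NH₄Cl is a pure solid — omitted from Q_p.)
Q_p = P(NH₃)·P(HCl) = (2.38)·(0.00605) = 0.0144
Q_p = 0.0144 = K_p, so the system is already at equilibrium.

no net change (already at equilibrium)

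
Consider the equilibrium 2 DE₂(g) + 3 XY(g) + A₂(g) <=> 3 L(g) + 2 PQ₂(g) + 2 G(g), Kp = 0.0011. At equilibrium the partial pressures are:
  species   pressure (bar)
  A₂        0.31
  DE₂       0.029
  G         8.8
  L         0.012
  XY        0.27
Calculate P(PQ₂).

P(PQ₂) = 0.0065 bar

At equilibrium, Kp = P(L)³·P(PQ₂)²·P(G)² / (P(DE₂)²·P(XY)³·P(A₂)) = 0.0011.
(0.012)³·(P(PQ₂))²·(8.8)² / ((0.029)²·(0.27)³·(0.31)) = 0.0011
P(PQ₂)² = 4.22e-5 ⇒ P(PQ₂) = 0.0065 bar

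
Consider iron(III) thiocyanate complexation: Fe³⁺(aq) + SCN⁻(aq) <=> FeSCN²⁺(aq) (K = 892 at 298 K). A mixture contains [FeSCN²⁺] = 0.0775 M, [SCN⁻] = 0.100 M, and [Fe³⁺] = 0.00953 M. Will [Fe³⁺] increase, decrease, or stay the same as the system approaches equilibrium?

Q = [FeSCN²⁺] / ([Fe³⁺]·[SCN⁻]) = (0.0775) / ((0.00953)·(0.100)) = 81.3
Q = 81.3 < K = 892: net forward reaction.
Fe³⁺ is a reactant, so it decreases.

decrease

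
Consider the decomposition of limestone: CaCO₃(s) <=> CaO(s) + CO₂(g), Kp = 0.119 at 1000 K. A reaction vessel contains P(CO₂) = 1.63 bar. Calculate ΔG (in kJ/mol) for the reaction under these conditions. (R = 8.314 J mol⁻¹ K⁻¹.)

(CaCO₃, CaO are pure solids — omitted from Qp.)
Qp = P(CO₂) = 1.63
ΔG = RT ln(Qp/Kp) = (8.314 J mol⁻¹ K⁻¹)(1000 K) × ln(1.63/0.119)
   = (8.314 kJ/mol)(2.617) = 21.8 kJ/mol
ΔG > 0, so the forward reaction is non-spontaneous (proceeds in reverse).

ΔG = 21.8 kJ/mol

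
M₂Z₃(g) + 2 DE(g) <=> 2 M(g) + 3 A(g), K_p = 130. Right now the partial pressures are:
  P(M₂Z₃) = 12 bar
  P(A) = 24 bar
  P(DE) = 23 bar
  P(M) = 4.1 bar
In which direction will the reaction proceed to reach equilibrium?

in the forward direction

Q_p = P(M)²·P(A)³ / (P(M₂Z₃)·P(DE)²) = (4.1)²·(24)³ / ((12)·(23)²) = 37
Q_p = 37 < K_p = 130, so the forward reaction proceeds.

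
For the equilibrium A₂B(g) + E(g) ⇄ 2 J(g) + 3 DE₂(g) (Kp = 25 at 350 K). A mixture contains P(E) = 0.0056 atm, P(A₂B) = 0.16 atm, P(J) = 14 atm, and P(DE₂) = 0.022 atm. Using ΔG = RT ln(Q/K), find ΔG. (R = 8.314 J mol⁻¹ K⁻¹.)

Qp = P(J)²·P(DE₂)³ / (P(A₂B)·P(E)) = (14)²·(0.022)³ / ((0.16)·(0.0056)) = 2.33
ΔG = RT ln(Qp/Kp) = (8.314 J mol⁻¹ K⁻¹)(350 K) × ln(2.33/25)
   = (2.910 kJ/mol)(-2.373) = -6.91 kJ/mol
ΔG < 0, so the forward reaction is spontaneous (proceeds forward).

ΔG = -6.91 kJ/mol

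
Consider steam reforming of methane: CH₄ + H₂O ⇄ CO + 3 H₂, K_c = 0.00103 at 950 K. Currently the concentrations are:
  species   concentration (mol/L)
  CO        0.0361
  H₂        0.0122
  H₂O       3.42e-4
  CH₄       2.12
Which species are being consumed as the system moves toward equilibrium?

CH₄, H₂O (reactants)

Q_c = [CO]·[H₂]³ / ([CH₄]·[H₂O]) = (0.0361)·(0.0122)³ / ((2.12)·(3.42e-4)) = 9.04e-5
Q_c = 9.04e-5 < K_c = 0.00103: net forward reaction.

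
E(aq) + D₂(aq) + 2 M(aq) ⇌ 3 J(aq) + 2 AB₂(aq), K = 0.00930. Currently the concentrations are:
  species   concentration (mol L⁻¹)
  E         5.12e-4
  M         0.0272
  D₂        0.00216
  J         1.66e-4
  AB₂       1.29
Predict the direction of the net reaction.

Q = [J]³·[AB₂]² / ([E]·[D₂]·[M]²) = (1.66e-4)³·(1.29)² / ((5.12e-4)·(0.00216)·(0.0272)²) = 0.00930
Q = 0.00930 = K, so the system is already at equilibrium.

no net change (already at equilibrium)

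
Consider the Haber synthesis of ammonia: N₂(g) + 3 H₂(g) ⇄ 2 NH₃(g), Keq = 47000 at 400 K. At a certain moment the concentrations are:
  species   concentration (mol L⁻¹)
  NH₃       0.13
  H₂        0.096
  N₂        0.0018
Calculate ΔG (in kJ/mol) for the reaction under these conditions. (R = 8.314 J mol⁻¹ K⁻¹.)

ΔG = -4.95 kJ/mol

Q = [NH₃]² / ([N₂]·[H₂]³) = (0.13)² / ((0.0018)·(0.096)³) = 10600
ΔG = RT ln(Q/Keq) = (8.314 J mol⁻¹ K⁻¹)(400 K) × ln(10600/47000)
   = (3.326 kJ/mol)(-1.489) = -4.95 kJ/mol
ΔG < 0, so the forward reaction is spontaneous (proceeds forward).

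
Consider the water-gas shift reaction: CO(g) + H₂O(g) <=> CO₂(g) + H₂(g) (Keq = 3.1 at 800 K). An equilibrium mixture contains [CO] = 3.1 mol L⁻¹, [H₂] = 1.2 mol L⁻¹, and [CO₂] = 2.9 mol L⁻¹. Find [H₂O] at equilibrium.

At equilibrium, Keq = [CO₂]·[H₂] / ([CO]·[H₂O]) = 3.1.
(2.9)·(1.2) / ((3.1)·([H₂O])) = 3.1
[H₂O] = 0.362 = 0.36 mol L⁻¹

[H₂O] = 0.36 mol L⁻¹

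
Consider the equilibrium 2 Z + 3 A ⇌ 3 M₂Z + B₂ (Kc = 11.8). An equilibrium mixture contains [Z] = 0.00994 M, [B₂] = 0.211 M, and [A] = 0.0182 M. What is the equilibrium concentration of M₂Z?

At equilibrium, Kc = [M₂Z]³·[B₂] / ([Z]²·[A]³) = 11.8.
([M₂Z])³·(0.211) / ((0.00994)²·(0.0182)³) = 11.8
[M₂Z]³ = 3.33×10⁻⁸ ⇒ [M₂Z] = 0.00322 M

[M₂Z] = 0.00322 M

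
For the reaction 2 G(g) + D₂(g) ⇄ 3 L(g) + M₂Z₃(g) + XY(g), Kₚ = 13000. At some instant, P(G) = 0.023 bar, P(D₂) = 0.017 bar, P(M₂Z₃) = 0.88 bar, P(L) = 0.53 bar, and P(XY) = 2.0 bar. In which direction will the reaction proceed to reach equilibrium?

toward reactants

Qₚ = P(L)³·P(M₂Z₃)·P(XY) / (P(G)²·P(D₂)) = (0.53)³·(0.88)·(2.0) / ((0.023)²·(0.017)) = 29000
Qₚ = 29000 > Kₚ = 13000, so the reverse reaction proceeds.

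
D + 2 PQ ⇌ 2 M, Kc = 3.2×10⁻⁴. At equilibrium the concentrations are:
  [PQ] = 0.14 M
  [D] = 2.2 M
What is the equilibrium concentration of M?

[M] = 0.0037 M

At equilibrium, Kc = [M]² / ([D]·[PQ]²) = 3.2×10⁻⁴.
([M])² / ((2.2)·(0.14)²) = 3.2×10⁻⁴
[M]² = 1.38×10⁻⁵ ⇒ [M] = 0.0037 M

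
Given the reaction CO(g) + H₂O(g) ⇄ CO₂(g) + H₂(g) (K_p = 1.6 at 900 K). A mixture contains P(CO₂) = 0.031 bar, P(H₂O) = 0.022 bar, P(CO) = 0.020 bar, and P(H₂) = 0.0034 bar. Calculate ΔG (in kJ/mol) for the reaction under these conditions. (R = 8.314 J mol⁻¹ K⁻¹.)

ΔG = -14.2 kJ/mol

Q_p = P(CO₂)·P(H₂) / (P(CO)·P(H₂O)) = (0.031)·(0.0034) / ((0.020)·(0.022)) = 0.240
ΔG = RT ln(Q_p/K_p) = (8.314 J mol⁻¹ K⁻¹)(900 K) × ln(0.240/1.6)
   = (7.483 kJ/mol)(-1.897) = -14.2 kJ/mol
ΔG < 0, so the forward reaction is spontaneous (proceeds forward).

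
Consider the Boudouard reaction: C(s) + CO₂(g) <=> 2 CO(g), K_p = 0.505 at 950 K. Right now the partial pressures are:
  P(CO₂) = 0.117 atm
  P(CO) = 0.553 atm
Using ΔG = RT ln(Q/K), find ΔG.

ΔG = 13.0 kJ/mol

(C is a pure solid — omitted from Q_p.)
Q_p = P(CO)² / P(CO₂) = (0.553)² / (0.117) = 2.61
ΔG = RT ln(Q_p/K_p) = (8.314 J mol⁻¹ K⁻¹)(950 K) × ln(2.61/0.505)
   = (7.898 kJ/mol)(1.643) = 13.0 kJ/mol
ΔG > 0, so the forward reaction is non-spontaneous (proceeds in reverse).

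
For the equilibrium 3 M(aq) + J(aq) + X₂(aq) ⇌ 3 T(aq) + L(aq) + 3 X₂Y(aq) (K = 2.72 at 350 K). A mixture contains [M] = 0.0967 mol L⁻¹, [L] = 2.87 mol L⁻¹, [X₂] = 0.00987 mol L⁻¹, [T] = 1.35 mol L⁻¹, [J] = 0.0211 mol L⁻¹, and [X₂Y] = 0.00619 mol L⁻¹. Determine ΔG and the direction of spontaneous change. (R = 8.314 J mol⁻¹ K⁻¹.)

ΔG = 3.45 kJ/mol; the forward reaction is non-spontaneous

Q = [T]³·[L]·[X₂Y]³ / ([M]³·[J]·[X₂]) = (1.35)³·(2.87)·(0.00619)³ / ((0.0967)³·(0.0211)·(0.00987)) = 8.89
ΔG = RT ln(Q/K) = (8.314 J mol⁻¹ K⁻¹)(350 K) × ln(8.89/2.72)
   = (2.910 kJ/mol)(1.184) = 3.45 kJ/mol
ΔG > 0, so the forward reaction is non-spontaneous (proceeds in reverse).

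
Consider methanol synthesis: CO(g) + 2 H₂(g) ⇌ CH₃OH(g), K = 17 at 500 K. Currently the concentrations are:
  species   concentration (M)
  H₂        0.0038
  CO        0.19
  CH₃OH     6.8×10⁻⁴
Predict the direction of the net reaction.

Q = [CH₃OH] / ([CO]·[H₂]²) = (6.8×10⁻⁴) / ((0.19)·(0.0038)²) = 250
Q = 250 > K = 17, so the reverse reaction proceeds.

toward reactants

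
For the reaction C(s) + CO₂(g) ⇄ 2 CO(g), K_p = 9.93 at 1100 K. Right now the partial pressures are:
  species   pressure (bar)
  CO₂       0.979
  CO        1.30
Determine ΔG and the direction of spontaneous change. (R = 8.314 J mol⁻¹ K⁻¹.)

ΔG = -16.0 kJ/mol; the forward reaction is spontaneous

(C is a pure solid — omitted from Q_p.)
Q_p = P(CO)² / P(CO₂) = (1.30)² / (0.979) = 1.73
ΔG = RT ln(Q_p/K_p) = (8.314 J mol⁻¹ K⁻¹)(1100 K) × ln(1.73/9.93)
   = (9.145 kJ/mol)(-1.747) = -16.0 kJ/mol
ΔG < 0, so the forward reaction is spontaneous (proceeds forward).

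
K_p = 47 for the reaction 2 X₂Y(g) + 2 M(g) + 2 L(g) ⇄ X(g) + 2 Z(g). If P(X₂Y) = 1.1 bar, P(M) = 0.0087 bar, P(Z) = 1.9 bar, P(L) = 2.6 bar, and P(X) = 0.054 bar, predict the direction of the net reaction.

reverse (toward reactants)

Q_p = P(X)·P(Z)² / (P(X₂Y)²·P(M)²·P(L)²) = (0.054)·(1.9)² / ((1.1)²·(0.0087)²·(2.6)²) = 310
Q_p = 310 > K_p = 47, so the reverse reaction proceeds.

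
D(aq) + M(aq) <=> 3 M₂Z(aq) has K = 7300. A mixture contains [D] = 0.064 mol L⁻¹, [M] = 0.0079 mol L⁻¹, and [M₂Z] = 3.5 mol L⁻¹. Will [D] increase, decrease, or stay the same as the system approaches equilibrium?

Q = [M₂Z]³ / ([D]·[M]) = (3.5)³ / ((0.064)·(0.0079)) = 85000
Q = 85000 > K = 7300: net reverse reaction.
D is a reactant, so it increases.

increase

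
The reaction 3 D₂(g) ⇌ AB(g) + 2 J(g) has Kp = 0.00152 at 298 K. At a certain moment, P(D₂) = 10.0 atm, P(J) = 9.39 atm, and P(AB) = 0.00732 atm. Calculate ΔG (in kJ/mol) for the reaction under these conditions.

ΔG = -2.12 kJ/mol

Qp = P(AB)·P(J)² / P(D₂)³ = (0.00732)·(9.39)² / (10.0)³ = 6.45e-4
ΔG = RT ln(Qp/Kp) = (8.314 J mol⁻¹ K⁻¹)(298 K) × ln(6.45e-4/0.00152)
   = (2.478 kJ/mol)(-0.8572) = -2.12 kJ/mol
ΔG < 0, so the forward reaction is spontaneous (proceeds forward).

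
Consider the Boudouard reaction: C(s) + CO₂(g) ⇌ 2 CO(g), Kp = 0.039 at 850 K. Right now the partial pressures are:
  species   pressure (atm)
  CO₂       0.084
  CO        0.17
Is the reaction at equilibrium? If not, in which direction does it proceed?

in the reverse direction

(C is a pure solid — omitted from Qp.)
Qp = P(CO)² / P(CO₂) = (0.17)² / (0.084) = 0.34
Qp = 0.34 > Kp = 0.039, so the reverse reaction proceeds.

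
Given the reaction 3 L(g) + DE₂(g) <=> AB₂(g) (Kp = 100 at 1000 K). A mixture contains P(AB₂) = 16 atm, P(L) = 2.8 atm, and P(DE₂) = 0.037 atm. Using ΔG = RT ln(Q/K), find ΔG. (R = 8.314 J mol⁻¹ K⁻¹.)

Qp = P(AB₂) / (P(L)³·P(DE₂)) = (16) / ((2.8)³·(0.037)) = 19.7
ΔG = RT ln(Qp/Kp) = (8.314 J mol⁻¹ K⁻¹)(1000 K) × ln(19.7/100)
   = (8.314 kJ/mol)(-1.625) = -13.5 kJ/mol
ΔG < 0, so the forward reaction is spontaneous (proceeds forward).

ΔG = -13.5 kJ/mol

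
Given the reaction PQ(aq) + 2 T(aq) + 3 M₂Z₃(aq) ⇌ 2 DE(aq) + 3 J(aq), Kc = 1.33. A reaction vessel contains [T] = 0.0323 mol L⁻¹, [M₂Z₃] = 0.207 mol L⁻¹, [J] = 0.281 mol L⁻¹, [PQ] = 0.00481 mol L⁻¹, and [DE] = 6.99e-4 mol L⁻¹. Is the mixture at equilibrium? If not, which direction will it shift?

Qc = [DE]²·[J]³ / ([PQ]·[T]²·[M₂Z₃]³) = (6.99e-4)²·(0.281)³ / ((0.00481)·(0.0323)²·(0.207)³) = 0.244
Qc = 0.244 < Kc = 1.33: net forward reaction.

no; Q < K, reaction proceeds forward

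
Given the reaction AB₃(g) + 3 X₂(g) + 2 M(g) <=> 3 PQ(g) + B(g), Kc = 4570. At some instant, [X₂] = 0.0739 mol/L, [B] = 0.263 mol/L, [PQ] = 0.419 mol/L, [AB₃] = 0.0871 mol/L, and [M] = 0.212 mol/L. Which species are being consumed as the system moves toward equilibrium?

Qc = [PQ]³·[B] / ([AB₃]·[X₂]³·[M]²) = (0.419)³·(0.263) / ((0.0871)·(0.0739)³·(0.212)²) = 12200
Qc = 12200 > Kc = 4570: net reverse reaction.

PQ, B (products)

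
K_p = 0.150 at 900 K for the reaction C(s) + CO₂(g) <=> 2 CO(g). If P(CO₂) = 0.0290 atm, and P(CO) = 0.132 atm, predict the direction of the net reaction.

to the left

(C is a pure solid — omitted from Q_p.)
Q_p = P(CO)² / P(CO₂) = (0.132)² / (0.0290) = 0.601
Q_p = 0.601 > K_p = 0.150, so the reverse reaction proceeds.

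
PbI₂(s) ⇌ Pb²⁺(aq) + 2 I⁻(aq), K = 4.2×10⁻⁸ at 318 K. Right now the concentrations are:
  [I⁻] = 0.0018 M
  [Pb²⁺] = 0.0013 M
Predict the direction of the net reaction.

(PbI₂ is a pure solid — omitted from Q.)
Q = [Pb²⁺]·[I⁻]² = (0.0013)·(0.0018)² = 4.2×10⁻⁹
Q = 4.2×10⁻⁹ < K = 4.2×10⁻⁸, so the forward reaction proceeds.

forward (toward products)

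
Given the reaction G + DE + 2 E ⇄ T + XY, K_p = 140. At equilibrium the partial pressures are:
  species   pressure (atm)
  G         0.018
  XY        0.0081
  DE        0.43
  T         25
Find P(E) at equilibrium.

At equilibrium, K_p = P(T)·P(XY) / (P(G)·P(DE)·P(E)²) = 140.
(25)·(0.0081) / ((0.018)·(0.43)·(P(E))²) = 140
P(E)² = 0.187 ⇒ P(E) = 0.43 atm

P(E) = 0.43 atm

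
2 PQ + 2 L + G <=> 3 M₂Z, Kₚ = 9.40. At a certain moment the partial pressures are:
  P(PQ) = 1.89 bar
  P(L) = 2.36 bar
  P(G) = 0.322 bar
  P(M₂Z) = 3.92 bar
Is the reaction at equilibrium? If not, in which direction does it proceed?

Qₚ = P(M₂Z)³ / (P(PQ)²·P(L)²·P(G)) = (3.92)³ / ((1.89)²·(2.36)²·(0.322)) = 9.40
Qₚ = 9.40 = Kₚ, so the system is already at equilibrium.

no net change (already at equilibrium)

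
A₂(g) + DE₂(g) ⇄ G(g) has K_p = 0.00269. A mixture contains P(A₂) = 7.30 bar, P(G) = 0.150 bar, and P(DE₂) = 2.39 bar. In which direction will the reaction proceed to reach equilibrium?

to the left

Q_p = P(G) / (P(A₂)·P(DE₂)) = (0.150) / ((7.30)·(2.39)) = 0.00860
Q_p = 0.00860 > K_p = 0.00269, so the reverse reaction proceeds.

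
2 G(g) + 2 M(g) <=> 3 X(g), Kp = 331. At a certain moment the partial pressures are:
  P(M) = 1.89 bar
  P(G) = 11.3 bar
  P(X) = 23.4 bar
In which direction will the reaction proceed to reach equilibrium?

to the right

Qp = P(X)³ / (P(G)²·P(M)²) = (23.4)³ / ((11.3)²·(1.89)²) = 28.1
Qp = 28.1 < Kp = 331, so the forward reaction proceeds.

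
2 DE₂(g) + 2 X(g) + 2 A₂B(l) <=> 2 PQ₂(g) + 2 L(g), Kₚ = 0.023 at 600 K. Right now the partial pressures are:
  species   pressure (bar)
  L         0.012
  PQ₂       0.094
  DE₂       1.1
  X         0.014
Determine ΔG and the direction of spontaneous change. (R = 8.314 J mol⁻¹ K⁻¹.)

ΔG = -7.26 kJ/mol; the forward reaction is spontaneous

(A₂B is a pure liquid — omitted from Qₚ.)
Qₚ = P(PQ₂)²·P(L)² / (P(DE₂)²·P(X)²) = (0.094)²·(0.012)² / ((1.1)²·(0.014)²) = 0.00537
ΔG = RT ln(Qₚ/Kₚ) = (8.314 J mol⁻¹ K⁻¹)(600 K) × ln(0.00537/0.023)
   = (4.988 kJ/mol)(-1.455) = -7.26 kJ/mol
ΔG < 0, so the forward reaction is spontaneous (proceeds forward).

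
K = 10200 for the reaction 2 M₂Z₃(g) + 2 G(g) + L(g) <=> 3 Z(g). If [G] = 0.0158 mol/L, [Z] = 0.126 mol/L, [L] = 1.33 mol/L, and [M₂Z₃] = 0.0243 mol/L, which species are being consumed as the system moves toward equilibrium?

Q = [Z]³ / ([M₂Z₃]²·[G]²·[L]) = (0.126)³ / ((0.0243)²·(0.0158)²·(1.33)) = 10200
Q = 10200 = K; the system is at equilibrium.

none (at equilibrium)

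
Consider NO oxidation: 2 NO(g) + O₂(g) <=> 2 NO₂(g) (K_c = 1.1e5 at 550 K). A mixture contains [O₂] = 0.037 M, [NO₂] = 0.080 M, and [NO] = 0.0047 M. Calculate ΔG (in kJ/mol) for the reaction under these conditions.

Q_c = [NO₂]² / ([NO]²·[O₂]) = (0.080)² / ((0.0047)²·(0.037)) = 7830
ΔG = RT ln(Q_c/K_c) = (8.314 J mol⁻¹ K⁻¹)(550 K) × ln(7830/1.1e5)
   = (4.573 kJ/mol)(-2.643) = -12.1 kJ/mol
ΔG < 0, so the forward reaction is spontaneous (proceeds forward).

ΔG = -12.1 kJ/mol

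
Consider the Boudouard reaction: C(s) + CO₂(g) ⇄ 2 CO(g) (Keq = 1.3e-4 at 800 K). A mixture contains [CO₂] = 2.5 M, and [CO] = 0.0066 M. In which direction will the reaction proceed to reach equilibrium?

to the right

(C is a pure solid — omitted from Q.)
Q = [CO]² / [CO₂] = (0.0066)² / (2.5) = 1.7e-5
Q = 1.7e-5 < Keq = 1.3e-4, so the forward reaction proceeds.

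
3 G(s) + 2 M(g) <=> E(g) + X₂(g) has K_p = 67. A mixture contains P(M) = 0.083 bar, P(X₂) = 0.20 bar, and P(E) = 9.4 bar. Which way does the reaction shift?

reverse (toward reactants)

(G is a pure solid — omitted from Q_p.)
Q_p = P(E)·P(X₂) / P(M)² = (9.4)·(0.20) / (0.083)² = 270
Q_p = 270 > K_p = 67, so the reverse reaction proceeds.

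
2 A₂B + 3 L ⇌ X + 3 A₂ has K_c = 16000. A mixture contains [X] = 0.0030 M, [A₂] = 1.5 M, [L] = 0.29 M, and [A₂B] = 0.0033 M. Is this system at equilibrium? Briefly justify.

no; Q > K, reaction proceeds in reverse

Q_c = [X]·[A₂]³ / ([A₂B]²·[L]³) = (0.0030)·(1.5)³ / ((0.0033)²·(0.29)³) = 38000
Q_c = 38000 > K_c = 16000: net reverse reaction.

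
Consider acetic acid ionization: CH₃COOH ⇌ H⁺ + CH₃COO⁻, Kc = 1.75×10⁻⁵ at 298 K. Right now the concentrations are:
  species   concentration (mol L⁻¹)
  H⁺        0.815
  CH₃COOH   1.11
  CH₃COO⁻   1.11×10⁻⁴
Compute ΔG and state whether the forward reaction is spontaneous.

ΔG = 3.81 kJ/mol; the forward reaction is non-spontaneous

Qc = [H⁺]·[CH₃COO⁻] / [CH₃COOH] = (0.815)·(1.11×10⁻⁴) / (1.11) = 8.15×10⁻⁵
ΔG = RT ln(Qc/Kc) = (8.314 J mol⁻¹ K⁻¹)(298 K) × ln(8.15×10⁻⁵/1.75×10⁻⁵)
   = (2.478 kJ/mol)(1.538) = 3.81 kJ/mol
ΔG > 0, so the forward reaction is non-spontaneous (proceeds in reverse).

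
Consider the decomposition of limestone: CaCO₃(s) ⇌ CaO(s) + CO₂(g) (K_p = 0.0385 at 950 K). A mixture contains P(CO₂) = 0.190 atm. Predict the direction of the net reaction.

toward reactants

(CaCO₃, CaO are pure solids — omitted from Q_p.)
Q_p = P(CO₂) = 0.190
Q_p = 0.190 > K_p = 0.0385, so the reverse reaction proceeds.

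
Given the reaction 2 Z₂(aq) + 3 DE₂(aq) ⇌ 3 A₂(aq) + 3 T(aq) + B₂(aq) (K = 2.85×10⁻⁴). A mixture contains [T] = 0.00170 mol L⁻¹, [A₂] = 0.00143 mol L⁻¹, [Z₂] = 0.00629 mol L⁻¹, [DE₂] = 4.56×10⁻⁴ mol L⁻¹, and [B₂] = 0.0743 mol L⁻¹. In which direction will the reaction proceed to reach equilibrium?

at equilibrium

Q = [A₂]³·[T]³·[B₂] / ([Z₂]²·[DE₂]³) = (0.00143)³·(0.00170)³·(0.0743) / ((0.00629)²·(4.56×10⁻⁴)³) = 2.85×10⁻⁴
Q = 2.85×10⁻⁴ = K, so the system is already at equilibrium.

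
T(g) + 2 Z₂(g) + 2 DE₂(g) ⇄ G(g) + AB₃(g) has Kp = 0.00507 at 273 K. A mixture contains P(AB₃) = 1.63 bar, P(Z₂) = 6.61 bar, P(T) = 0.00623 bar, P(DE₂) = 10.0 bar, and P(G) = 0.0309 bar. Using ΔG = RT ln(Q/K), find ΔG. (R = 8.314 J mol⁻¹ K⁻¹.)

ΔG = -2.29 kJ/mol

Qp = P(G)·P(AB₃) / (P(T)·P(Z₂)²·P(DE₂)²) = (0.0309)·(1.63) / ((0.00623)·(6.61)²·(10.0)²) = 0.00185
ΔG = RT ln(Qp/Kp) = (8.314 J mol⁻¹ K⁻¹)(273 K) × ln(0.00185/0.00507)
   = (2.270 kJ/mol)(-1.008) = -2.29 kJ/mol
ΔG < 0, so the forward reaction is spontaneous (proceeds forward).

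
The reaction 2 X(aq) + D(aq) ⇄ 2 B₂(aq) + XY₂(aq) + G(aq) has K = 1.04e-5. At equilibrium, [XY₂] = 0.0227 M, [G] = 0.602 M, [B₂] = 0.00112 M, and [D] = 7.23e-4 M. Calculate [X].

At equilibrium, K = [B₂]²·[XY₂]·[G] / ([X]²·[D]) = 1.04e-5.
(0.00112)²·(0.0227)·(0.602) / (([X])²·(7.23e-4)) = 1.04e-5
[X]² = 2.28 ⇒ [X] = 1.51 M

[X] = 1.51 M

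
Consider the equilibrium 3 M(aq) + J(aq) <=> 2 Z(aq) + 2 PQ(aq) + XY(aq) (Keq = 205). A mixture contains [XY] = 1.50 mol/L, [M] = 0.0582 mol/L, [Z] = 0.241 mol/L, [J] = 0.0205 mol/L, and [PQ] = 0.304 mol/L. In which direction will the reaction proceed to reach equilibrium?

reverse (toward reactants)

Q = [Z]²·[PQ]²·[XY] / ([M]³·[J]) = (0.241)²·(0.304)²·(1.50) / ((0.0582)³·(0.0205)) = 1990
Q = 1990 > Keq = 205, so the reverse reaction proceeds.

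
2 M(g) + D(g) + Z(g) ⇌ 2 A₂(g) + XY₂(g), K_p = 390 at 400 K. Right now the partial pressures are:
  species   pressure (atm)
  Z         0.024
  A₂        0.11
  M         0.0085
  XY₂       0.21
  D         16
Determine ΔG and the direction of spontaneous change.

ΔG = -4.82 kJ/mol; the forward reaction is spontaneous

Q_p = P(A₂)²·P(XY₂) / (P(M)²·P(D)·P(Z)) = (0.11)²·(0.21) / ((0.0085)²·(16)·(0.024)) = 91.6
ΔG = RT ln(Q_p/K_p) = (8.314 J mol⁻¹ K⁻¹)(400 K) × ln(91.6/390)
   = (3.326 kJ/mol)(-1.449) = -4.82 kJ/mol
ΔG < 0, so the forward reaction is spontaneous (proceeds forward).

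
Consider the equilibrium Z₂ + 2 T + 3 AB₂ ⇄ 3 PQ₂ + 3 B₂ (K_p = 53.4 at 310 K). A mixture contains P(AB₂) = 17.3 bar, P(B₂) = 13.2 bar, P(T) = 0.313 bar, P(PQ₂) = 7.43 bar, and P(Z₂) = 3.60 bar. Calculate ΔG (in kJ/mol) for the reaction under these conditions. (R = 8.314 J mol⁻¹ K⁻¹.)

Q_p = P(PQ₂)³·P(B₂)³ / (P(Z₂)·P(T)²·P(AB₂)³) = (7.43)³·(13.2)³ / ((3.60)·(0.313)²·(17.3)³) = 517
ΔG = RT ln(Q_p/K_p) = (8.314 J mol⁻¹ K⁻¹)(310 K) × ln(517/53.4)
   = (2.577 kJ/mol)(2.270) = 5.85 kJ/mol
ΔG > 0, so the forward reaction is non-spontaneous (proceeds in reverse).

ΔG = 5.85 kJ/mol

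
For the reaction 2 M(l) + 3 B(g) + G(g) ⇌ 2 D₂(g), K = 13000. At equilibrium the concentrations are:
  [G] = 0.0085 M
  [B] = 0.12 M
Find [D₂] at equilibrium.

(M is a pure liquid — omitted from K.)
At equilibrium, K = [D₂]² / ([B]³·[G]) = 13000.
([D₂])² / ((0.12)³·(0.0085)) = 13000
[D₂]² = 0.191 ⇒ [D₂] = 0.44 M

[D₂] = 0.44 M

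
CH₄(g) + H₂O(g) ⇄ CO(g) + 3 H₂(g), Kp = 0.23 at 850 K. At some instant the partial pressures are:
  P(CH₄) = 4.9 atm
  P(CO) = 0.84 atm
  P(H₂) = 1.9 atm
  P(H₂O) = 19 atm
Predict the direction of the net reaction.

Qp = P(CO)·P(H₂)³ / (P(CH₄)·P(H₂O)) = (0.84)·(1.9)³ / ((4.9)·(19)) = 0.062
Qp = 0.062 < Kp = 0.23, so the forward reaction proceeds.

in the forward direction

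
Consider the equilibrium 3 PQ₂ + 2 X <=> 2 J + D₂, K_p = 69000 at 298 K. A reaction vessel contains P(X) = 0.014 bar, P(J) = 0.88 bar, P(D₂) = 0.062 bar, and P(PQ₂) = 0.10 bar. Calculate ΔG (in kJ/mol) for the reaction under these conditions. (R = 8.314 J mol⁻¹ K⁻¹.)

Q_p = P(J)²·P(D₂) / (P(PQ₂)³·P(X)²) = (0.88)²·(0.062) / ((0.10)³·(0.014)²) = 2.45e5
ΔG = RT ln(Q_p/K_p) = (8.314 J mol⁻¹ K⁻¹)(298 K) × ln(2.45e5/69000)
   = (2.478 kJ/mol)(1.267) = 3.14 kJ/mol
ΔG > 0, so the forward reaction is non-spontaneous (proceeds in reverse).

ΔG = 3.14 kJ/mol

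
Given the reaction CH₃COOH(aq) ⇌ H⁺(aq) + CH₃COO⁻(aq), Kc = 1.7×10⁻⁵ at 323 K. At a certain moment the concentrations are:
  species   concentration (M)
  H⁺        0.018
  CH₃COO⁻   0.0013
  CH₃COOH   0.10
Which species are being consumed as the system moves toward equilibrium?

Qc = [H⁺]·[CH₃COO⁻] / [CH₃COOH] = (0.018)·(0.0013) / (0.10) = 2.3×10⁻⁴
Qc = 2.3×10⁻⁴ > Kc = 1.7×10⁻⁵: net reverse reaction.

H⁺, CH₃COO⁻ (products)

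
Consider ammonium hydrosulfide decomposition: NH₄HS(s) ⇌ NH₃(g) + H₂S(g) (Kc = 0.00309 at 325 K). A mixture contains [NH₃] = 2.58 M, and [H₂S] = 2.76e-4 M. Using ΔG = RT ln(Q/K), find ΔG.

ΔG = -3.97 kJ/mol

(NH₄HS is a pure solid — omitted from Qc.)
Qc = [NH₃]·[H₂S] = (2.58)·(2.76e-4) = 7.12e-4
ΔG = RT ln(Qc/Kc) = (8.314 J mol⁻¹ K⁻¹)(325 K) × ln(7.12e-4/0.00309)
   = (2.702 kJ/mol)(-1.468) = -3.97 kJ/mol
ΔG < 0, so the forward reaction is spontaneous (proceeds forward).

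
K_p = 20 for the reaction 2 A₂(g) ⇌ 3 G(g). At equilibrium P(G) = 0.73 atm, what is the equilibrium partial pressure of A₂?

P(A₂) = 0.14 atm

At equilibrium, K_p = P(G)³ / P(A₂)² = 20.
(0.73)³ / (P(A₂))² = 20
P(A₂)² = 0.0195 ⇒ P(A₂) = 0.14 atm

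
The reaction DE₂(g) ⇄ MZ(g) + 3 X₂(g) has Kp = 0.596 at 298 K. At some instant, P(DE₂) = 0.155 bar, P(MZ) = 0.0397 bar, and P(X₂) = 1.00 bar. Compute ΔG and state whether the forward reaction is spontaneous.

Qp = P(MZ)·P(X₂)³ / P(DE₂) = (0.0397)·(1.00)³ / (0.155) = 0.256
ΔG = RT ln(Qp/Kp) = (8.314 J mol⁻¹ K⁻¹)(298 K) × ln(0.256/0.596)
   = (2.478 kJ/mol)(-0.8451) = -2.09 kJ/mol
ΔG < 0, so the forward reaction is spontaneous (proceeds forward).

ΔG = -2.09 kJ/mol; the forward reaction is spontaneous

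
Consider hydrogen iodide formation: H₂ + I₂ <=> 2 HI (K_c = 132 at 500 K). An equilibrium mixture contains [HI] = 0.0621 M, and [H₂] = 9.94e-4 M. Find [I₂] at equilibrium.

[I₂] = 0.0294 M

At equilibrium, K_c = [HI]² / ([H₂]·[I₂]) = 132.
(0.0621)² / ((9.94e-4)·([I₂])) = 132
[I₂] = 0.0294 M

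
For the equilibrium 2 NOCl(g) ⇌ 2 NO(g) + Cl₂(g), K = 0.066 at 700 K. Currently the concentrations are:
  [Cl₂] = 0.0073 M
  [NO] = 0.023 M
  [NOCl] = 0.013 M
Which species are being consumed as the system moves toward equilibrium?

NOCl (reactants)

Q = [NO]²·[Cl₂] / [NOCl]² = (0.023)²·(0.0073) / (0.013)² = 0.023
Q = 0.023 < K = 0.066: net forward reaction.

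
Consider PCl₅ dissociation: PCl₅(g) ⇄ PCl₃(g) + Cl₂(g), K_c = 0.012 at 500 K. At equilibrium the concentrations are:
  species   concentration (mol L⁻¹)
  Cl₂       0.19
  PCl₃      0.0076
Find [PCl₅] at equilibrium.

At equilibrium, K_c = [PCl₃]·[Cl₂] / [PCl₅] = 0.012.
(0.0076)·(0.19) / ([PCl₅]) = 0.012
[PCl₅] = 0.120 = 0.12 mol L⁻¹

[PCl₅] = 0.12 mol L⁻¹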